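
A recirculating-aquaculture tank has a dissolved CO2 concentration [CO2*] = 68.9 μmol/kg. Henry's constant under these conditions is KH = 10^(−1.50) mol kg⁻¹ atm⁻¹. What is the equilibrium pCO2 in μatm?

pCO2 = 2180 μatm

KH = 10^(−1.50) = 3.162×10^-2 mol kg⁻¹ atm⁻¹
pCO2 = [CO2*]/KH = 68.9×10^-6 / 3.162×10^-2 = 2.18×10^-3 atm = 2180 μatm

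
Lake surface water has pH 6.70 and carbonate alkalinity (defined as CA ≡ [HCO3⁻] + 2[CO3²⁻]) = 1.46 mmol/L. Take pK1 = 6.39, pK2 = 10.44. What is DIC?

CA = [HCO3⁻] + 2[CO3²⁻] = (α₁ + 2α₂)·DIC
At pH 6.70: [H⁺]/K1 = 10^-0.31 = 0.48978, K2/[H⁺] = 10^-3.74 = 0.00018197
α₁ = 1/(1 + 0.48978 + 0.00018197) = 1/1.4900 = 0.6712; α₂ = α₁·K2/[H⁺] = 0.0001221
α₁ + 2α₂ = 0.6714
DIC = CA / (α₁ + 2α₂) = 1.46 / 0.6714 = 2.17 mmol/L

DIC = 2.17 mmol/L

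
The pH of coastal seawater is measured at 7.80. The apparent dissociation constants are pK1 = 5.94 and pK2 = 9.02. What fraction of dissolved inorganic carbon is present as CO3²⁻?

α₂ = 1 / (1 + [H⁺]/K2 + [H⁺]²/(K1K2)) = 1 / (1 + 10^+1.22 + 10^-0.64)
   = 1 / (1 + 16.596 + 0.22909) = 1/17.825 = 0.05610

α₂ = 0.0561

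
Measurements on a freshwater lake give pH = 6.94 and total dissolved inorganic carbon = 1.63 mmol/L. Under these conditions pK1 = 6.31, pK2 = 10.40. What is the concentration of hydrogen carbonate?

α₁ = 1 / (1 + [H⁺]/K1 + K2/[H⁺]) = 1 / (1 + 10^-0.63 + 10^-3.46)
   = 1 / (1 + 0.23442 + 0.00034674) = 1/1.2348 = 0.8099
[HCO3⁻] = α₁ × DIC = 0.8099 × 1.63 = 1.32 mmol/L

[HCO3⁻] = 1.32 mmol/L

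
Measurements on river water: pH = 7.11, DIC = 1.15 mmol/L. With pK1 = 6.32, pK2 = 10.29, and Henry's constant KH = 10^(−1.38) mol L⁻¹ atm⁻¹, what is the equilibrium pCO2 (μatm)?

α₀ = 1 / (1 + K1/[H⁺] + K1K2/[H⁺]²) = 1 / (1 + 10^+0.79 + 10^-2.39)
   = 1 / (1 + 6.1660 + 0.0040738) = 1/7.1700 = 0.1395
[CO2*] = α₀ × DIC = 0.1395 × 1.15 = 0.1604 mmol/L
pCO2 = [CO2*]/KH = 1.604×10^-4 / 4.169×10^-2 = 3850 μatm

pCO2 = 3850 μatm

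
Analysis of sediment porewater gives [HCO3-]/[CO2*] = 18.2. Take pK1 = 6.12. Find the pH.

From K1 = [H⁺][HCO3-]/[CO2*]:  pH = pK1 + log₁₀([HCO3-]/[CO2*])
log₁₀(18.2) = +1.260
pH = 6.12 + (+1.260) = 7.38

pH = 7.38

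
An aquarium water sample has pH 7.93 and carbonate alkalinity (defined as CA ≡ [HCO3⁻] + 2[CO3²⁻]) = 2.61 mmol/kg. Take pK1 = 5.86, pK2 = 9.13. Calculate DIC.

DIC = 2.48 mmol/kg

CA = [HCO3⁻] + 2[CO3²⁻] = (α₁ + 2α₂)·DIC
At pH 7.93: [H⁺]/K1 = 10^-2.07 = 0.0085114, K2/[H⁺] = 10^-1.20 = 0.063096
α₁ = 1/(1 + 0.0085114 + 0.063096) = 1/1.0716 = 0.9332; α₂ = α₁·K2/[H⁺] = 0.05888
α₁ + 2α₂ = 1.0509
DIC = CA / (α₁ + 2α₂) = 2.61 / 1.0509 = 2.48 mmol/kg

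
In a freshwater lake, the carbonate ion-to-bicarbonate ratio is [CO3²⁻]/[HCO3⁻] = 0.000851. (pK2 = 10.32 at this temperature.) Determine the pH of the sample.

From K2 = [H⁺][CO3²⁻]/[HCO3⁻]:  pH = pK2 + log₁₀([CO3²⁻]/[HCO3⁻])
log₁₀(0.000851) = -3.070
pH = 10.32 + (-3.070) = 7.25

pH = 7.25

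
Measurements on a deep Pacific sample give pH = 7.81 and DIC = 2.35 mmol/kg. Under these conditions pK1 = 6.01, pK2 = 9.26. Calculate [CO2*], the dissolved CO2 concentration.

[CO2*] = 0.0354 mmol/kg

α₀ = 1 / (1 + K1/[H⁺] + K1K2/[H⁺]²) = 1 / (1 + 10^+1.80 + 10^+0.35)
   = 1 / (1 + 63.096 + 2.2387) = 1/66.334 = 0.01508
[CO2*] = α₀ × DIC = 0.01508 × 2.35 = 0.0354 mmol/kg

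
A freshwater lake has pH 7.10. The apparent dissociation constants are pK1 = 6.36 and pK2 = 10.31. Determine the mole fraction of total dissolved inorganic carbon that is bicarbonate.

α₁ = 1 / (1 + [H⁺]/K1 + K2/[H⁺]) = 1 / (1 + 10^-0.74 + 10^-3.21)
   = 1 / (1 + 0.18197 + 0.00061660) = 1/1.1826 = 0.8456

α₁ = 0.846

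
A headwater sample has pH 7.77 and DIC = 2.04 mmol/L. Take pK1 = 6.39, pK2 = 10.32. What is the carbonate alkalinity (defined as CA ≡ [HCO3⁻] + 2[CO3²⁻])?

CA = [HCO3⁻] + 2[CO3²⁻] = (α₁ + 2α₂)·DIC
At pH 7.77: [H⁺]/K1 = 10^-1.38 = 0.041687, K2/[H⁺] = 10^-2.55 = 0.0028184
α₁ = 1/(1 + 0.041687 + 0.0028184) = 1/1.0445 = 0.9574; α₂ = α₁·K2/[H⁺] = 0.002698
α₁ + 2α₂ = 0.9628
CA = 0.9628 × 2.04 = 1.96 mmol/L

CA = 1.96 mmol/L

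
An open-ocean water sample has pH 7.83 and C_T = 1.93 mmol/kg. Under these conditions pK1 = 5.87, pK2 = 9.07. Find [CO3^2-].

[CO3²⁻] = 0.104 mmol/kg

α₂ = 1 / (1 + [H⁺]/K2 + [H⁺]²/(K1K2)) = 1 / (1 + 10^+1.24 + 10^-0.72)
   = 1 / (1 + 17.378 + 0.19055) = 1/18.569 = 0.05385
[CO3²⁻] = α₂ × DIC = 0.05385 × 1.93 = 0.104 mmol/kg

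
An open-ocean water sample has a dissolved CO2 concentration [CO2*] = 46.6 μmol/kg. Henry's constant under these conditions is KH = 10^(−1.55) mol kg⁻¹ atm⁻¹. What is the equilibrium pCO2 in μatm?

KH = 10^(−1.55) = 2.818×10^-2 mol kg⁻¹ atm⁻¹
pCO2 = [CO2*]/KH = 46.6×10^-6 / 2.818×10^-2 = 1.65×10^-3 atm = 1650 μatm

pCO2 = 1650 μatm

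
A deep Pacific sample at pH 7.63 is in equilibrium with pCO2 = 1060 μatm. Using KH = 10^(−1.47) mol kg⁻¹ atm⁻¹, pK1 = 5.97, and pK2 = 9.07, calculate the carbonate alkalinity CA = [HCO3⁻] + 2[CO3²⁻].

CA = 1.76 mmol/kg

[CO2*] = KH · pCO2 = 10^(−1.47) × 1060×10^-6 = 3.592×10^-5 mol/kg
α₀ = 1/(1 + K1/[H⁺] + K1K2/[H⁺]²) = 1/(1 + 10^+1.66 + 10^+0.22) = 0.02067
DIC = [CO2*]/α₀ = 3.592×10^-5 / 0.02067 = 1.737 mmol/kg
CA = (α₁ + 2α₂)·DIC = (0.9450 + 2×0.03431) × 1.737 = 1.76 mmol/kg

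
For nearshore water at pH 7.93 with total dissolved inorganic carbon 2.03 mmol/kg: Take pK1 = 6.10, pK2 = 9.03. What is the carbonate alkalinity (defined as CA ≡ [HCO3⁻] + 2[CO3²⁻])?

CA = 2.15 mmol/kg

CA = [HCO3⁻] + 2[CO3²⁻] = (α₁ + 2α₂)·DIC
At pH 7.93: [H⁺]/K1 = 10^-1.83 = 0.014791, K2/[H⁺] = 10^-1.10 = 0.079433
α₁ = 1/(1 + 0.014791 + 0.079433) = 1/1.0942 = 0.9139; α₂ = α₁·K2/[H⁺] = 0.07259
α₁ + 2α₂ = 1.0591
CA = 1.0591 × 2.03 = 2.15 mmol/kg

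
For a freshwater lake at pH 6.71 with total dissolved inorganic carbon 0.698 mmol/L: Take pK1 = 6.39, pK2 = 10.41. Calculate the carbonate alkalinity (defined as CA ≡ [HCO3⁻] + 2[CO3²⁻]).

CA = 0.472 mmol/L

CA = [HCO3⁻] + 2[CO3²⁻] = (α₁ + 2α₂)·DIC
At pH 6.71: [H⁺]/K1 = 10^-0.32 = 0.47863, K2/[H⁺] = 10^-3.70 = 0.00019953
α₁ = 1/(1 + 0.47863 + 0.00019953) = 1/1.4788 = 0.6762; α₂ = α₁·K2/[H⁺] = 0.0001349
α₁ + 2α₂ = 0.6765
CA = 0.6765 × 0.698 = 0.472 mmol/L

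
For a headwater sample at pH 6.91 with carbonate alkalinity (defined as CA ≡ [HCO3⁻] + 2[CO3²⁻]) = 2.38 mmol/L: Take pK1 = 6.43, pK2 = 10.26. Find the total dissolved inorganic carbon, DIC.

DIC = 3.17 mmol/L

CA = [HCO3⁻] + 2[CO3²⁻] = (α₁ + 2α₂)·DIC
At pH 6.91: [H⁺]/K1 = 10^-0.48 = 0.33113, K2/[H⁺] = 10^-3.35 = 0.00044668
α₁ = 1/(1 + 0.33113 + 0.00044668) = 1/1.3316 = 0.7510; α₂ = α₁·K2/[H⁺] = 0.0003355
α₁ + 2α₂ = 0.7517
DIC = CA / (α₁ + 2α₂) = 2.38 / 0.7517 = 3.17 mmol/L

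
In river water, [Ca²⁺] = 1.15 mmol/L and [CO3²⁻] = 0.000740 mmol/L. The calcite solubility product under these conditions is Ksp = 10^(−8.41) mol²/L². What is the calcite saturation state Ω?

Ω = 0.219

Ksp = 10^(−8.41) = 3.890×10^-9
Ω = [Ca²⁺][CO3²⁻]/Ksp = (1.15×10^-3)(0.000740×10^-3) / 3.890×10^-9 = 0.219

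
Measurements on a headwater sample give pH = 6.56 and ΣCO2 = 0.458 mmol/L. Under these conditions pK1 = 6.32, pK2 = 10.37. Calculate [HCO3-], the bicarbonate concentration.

α₁ = 1 / (1 + [H⁺]/K1 + K2/[H⁺]) = 1 / (1 + 10^-0.24 + 10^-3.81)
   = 1 / (1 + 0.57544 + 0.00015488) = 1/1.5756 = 0.6347
[HCO3⁻] = α₁ × DIC = 0.6347 × 0.458 = 0.291 mmol/L

[HCO3⁻] = 0.291 mmol/L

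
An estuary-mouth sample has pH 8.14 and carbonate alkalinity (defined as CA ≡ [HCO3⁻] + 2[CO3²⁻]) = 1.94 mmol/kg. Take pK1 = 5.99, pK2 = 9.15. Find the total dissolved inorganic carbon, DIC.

DIC = 1.79 mmol/kg

CA = [HCO3⁻] + 2[CO3²⁻] = (α₁ + 2α₂)·DIC
At pH 8.14: [H⁺]/K1 = 10^-2.15 = 0.0070795, K2/[H⁺] = 10^-1.01 = 0.097724
α₁ = 1/(1 + 0.0070795 + 0.097724) = 1/1.1048 = 0.9051; α₂ = α₁·K2/[H⁺] = 0.08845
α₁ + 2α₂ = 1.0820
DIC = CA / (α₁ + 2α₂) = 1.94 / 1.0820 = 1.79 mmol/kg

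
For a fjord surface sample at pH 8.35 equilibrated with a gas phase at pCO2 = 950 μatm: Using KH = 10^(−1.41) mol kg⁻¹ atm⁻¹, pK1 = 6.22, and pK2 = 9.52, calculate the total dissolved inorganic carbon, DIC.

DIC = 5.36 mmol/kg

[CO2*] = KH · pCO2 = 10^(−1.41) × 950×10^-6 = 3.696×10^-5 mol/kg
α₀ = 1/(1 + K1/[H⁺] + K1K2/[H⁺]²) = 1/(1 + 10^+2.13 + 10^+0.96) = 0.006896
DIC = [CO2*]/α₀ = 3.696×10^-5 / 0.006896 = 5.36 mmol/kg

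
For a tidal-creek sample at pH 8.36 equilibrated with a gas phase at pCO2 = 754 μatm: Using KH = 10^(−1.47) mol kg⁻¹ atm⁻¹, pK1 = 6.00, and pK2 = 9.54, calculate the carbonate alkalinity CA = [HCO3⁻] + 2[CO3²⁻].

[CO2*] = KH · pCO2 = 10^(−1.47) × 754×10^-6 = 2.555×10^-5 mol/kg
α₀ = 1/(1 + K1/[H⁺] + K1K2/[H⁺]²) = 1/(1 + 10^+2.36 + 10^+1.18) = 0.004078
DIC = [CO2*]/α₀ = 2.555×10^-5 / 0.004078 = 6.265 mmol/kg
CA = (α₁ + 2α₂)·DIC = (0.9342 + 2×0.06172) × 6.265 = 6.63 mmol/kg

CA = 6.63 mmol/kg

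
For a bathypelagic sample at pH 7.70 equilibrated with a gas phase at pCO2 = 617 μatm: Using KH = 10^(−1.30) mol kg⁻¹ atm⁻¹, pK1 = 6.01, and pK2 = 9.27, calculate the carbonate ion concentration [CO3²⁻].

[CO3²⁻] = 0.0408 mmol/kg

[CO2*] = KH · pCO2 = 10^(−1.30) × 617×10^-6 = 3.092×10^-5 mol/kg
α₀ = 1/(1 + K1/[H⁺] + K1K2/[H⁺]²) = 1/(1 + 10^+1.69 + 10^+0.12) = 0.01949
DIC = [CO2*]/α₀ = 3.092×10^-5 / 0.01949 = 1.586 mmol/kg
[CO3²⁻] = α₂·DIC; α₂ = 0.02570, so [CO3²⁻] = 0.02570 × 1.586 = 0.0408 mmol/kg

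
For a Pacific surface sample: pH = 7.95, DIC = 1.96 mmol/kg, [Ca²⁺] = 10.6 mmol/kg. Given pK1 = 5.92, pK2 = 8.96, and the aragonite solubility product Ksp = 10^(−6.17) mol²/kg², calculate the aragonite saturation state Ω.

α₂ = 1 / (1 + [H⁺]/K2 + [H⁺]²/(K1K2)) = 1 / (1 + 10^+1.01 + 10^-1.02)
   = 1 / (1 + 10.233 + 0.095499) = 1/11.328 = 0.08827
[CO3²⁻] = α₂ × DIC = 0.08827 × 1.96 = 0.1730 mmol/kg
Ksp = 10^(−6.17) = 6.761×10^-7
Ω = [Ca²⁺][CO3²⁻]/Ksp = (10.6×10^-3)(1.730×10^-4) / 6.761×10^-7 = 2.71

Ω = 2.71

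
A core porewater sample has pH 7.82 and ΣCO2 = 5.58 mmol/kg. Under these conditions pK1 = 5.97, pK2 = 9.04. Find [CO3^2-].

α₂ = 1 / (1 + [H⁺]/K2 + [H⁺]²/(K1K2)) = 1 / (1 + 10^+1.22 + 10^-0.63)
   = 1 / (1 + 16.596 + 0.23442) = 1/17.830 = 0.05608
[CO3²⁻] = α₂ × DIC = 0.05608 × 5.58 = 0.313 mmol/kg

[CO3²⁻] = 0.313 mmol/kg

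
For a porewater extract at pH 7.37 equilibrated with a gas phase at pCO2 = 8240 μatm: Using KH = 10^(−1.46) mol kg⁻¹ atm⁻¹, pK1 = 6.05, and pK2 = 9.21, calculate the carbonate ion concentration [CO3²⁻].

[CO3²⁻] = 0.0863 mmol/kg

[CO2*] = KH · pCO2 = 10^(−1.46) × 8240×10^-6 = 2.857×10^-4 mol/kg
α₀ = 1/(1 + K1/[H⁺] + K1K2/[H⁺]²) = 1/(1 + 10^+1.32 + 10^-0.52) = 0.04506
DIC = [CO2*]/α₀ = 2.857×10^-4 / 0.04506 = 6.341 mmol/kg
[CO3²⁻] = α₂·DIC; α₂ = 0.01361, so [CO3²⁻] = 0.01361 × 6.341 = 0.0863 mmol/kg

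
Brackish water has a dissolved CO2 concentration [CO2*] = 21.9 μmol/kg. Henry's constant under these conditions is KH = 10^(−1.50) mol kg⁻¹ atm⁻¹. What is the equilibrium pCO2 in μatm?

KH = 10^(−1.50) = 3.162×10^-2 mol kg⁻¹ atm⁻¹
pCO2 = [CO2*]/KH = 21.9×10^-6 / 3.162×10^-2 = 6.93×10^-4 atm = 693 μatm

pCO2 = 693 μatm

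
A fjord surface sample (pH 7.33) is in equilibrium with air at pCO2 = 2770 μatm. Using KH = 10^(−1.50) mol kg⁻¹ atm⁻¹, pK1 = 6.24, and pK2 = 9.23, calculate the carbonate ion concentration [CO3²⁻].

[CO3²⁻] = 13.6 μmol/kg

[CO2*] = KH · pCO2 = 10^(−1.50) × 2770×10^-6 = 8.760×10^-5 mol/kg
α₀ = 1/(1 + K1/[H⁺] + K1K2/[H⁺]²) = 1/(1 + 10^+1.09 + 10^-0.81) = 0.07431
DIC = [CO2*]/α₀ = 8.760×10^-5 / 0.07431 = 1.179 mmol/kg
[CO3²⁻] = α₂·DIC; α₂ = 0.01151, so [CO3²⁻] = 0.01151 × 1.179 = 0.0136 mmol/kg = 13.6 μmol/kg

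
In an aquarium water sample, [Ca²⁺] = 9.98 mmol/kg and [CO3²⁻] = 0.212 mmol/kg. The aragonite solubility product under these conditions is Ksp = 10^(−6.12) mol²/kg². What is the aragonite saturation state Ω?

Ω = 2.79

Ksp = 10^(−6.12) = 7.586×10^-7
Ω = [Ca²⁺][CO3²⁻]/Ksp = (9.98×10^-3)(0.212×10^-3) / 7.586×10^-7 = 2.79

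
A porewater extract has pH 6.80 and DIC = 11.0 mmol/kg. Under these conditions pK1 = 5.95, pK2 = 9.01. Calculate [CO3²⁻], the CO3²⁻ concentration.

[CO3²⁻] = 0.0591 mmol/kg

α₂ = 1 / (1 + [H⁺]/K2 + [H⁺]²/(K1K2)) = 1 / (1 + 10^+2.21 + 10^+1.36)
   = 1 / (1 + 162.18 + 22.909) = 1/186.09 = 0.005374
[CO3²⁻] = α₂ × DIC = 0.005374 × 11.0 = 0.0591 mmol/kg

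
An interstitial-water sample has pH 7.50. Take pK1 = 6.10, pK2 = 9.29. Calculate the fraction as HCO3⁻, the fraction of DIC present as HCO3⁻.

α₁ = 1 / (1 + [H⁺]/K1 + K2/[H⁺]) = 1 / (1 + 10^-1.40 + 10^-1.79)
   = 1 / (1 + 0.039811 + 0.016218) = 1/1.0560 = 0.9469

α₁ = 0.947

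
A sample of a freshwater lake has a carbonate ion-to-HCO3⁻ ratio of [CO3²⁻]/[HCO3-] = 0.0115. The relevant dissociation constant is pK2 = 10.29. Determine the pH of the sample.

pH = 8.35

From K2 = [H⁺][CO3²⁻]/[HCO3-]:  pH = pK2 + log₁₀([CO3²⁻]/[HCO3-])
log₁₀(0.0115) = -1.939
pH = 10.29 + (-1.939) = 8.35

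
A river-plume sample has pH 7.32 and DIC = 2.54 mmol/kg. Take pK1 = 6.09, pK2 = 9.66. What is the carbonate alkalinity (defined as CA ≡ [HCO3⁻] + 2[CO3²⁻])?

CA = [HCO3⁻] + 2[CO3²⁻] = (α₁ + 2α₂)·DIC
At pH 7.32: [H⁺]/K1 = 10^-1.23 = 0.058884, K2/[H⁺] = 10^-2.34 = 0.0045709
α₁ = 1/(1 + 0.058884 + 0.0045709) = 1/1.0635 = 0.9403; α₂ = α₁·K2/[H⁺] = 0.004298
α₁ + 2α₂ = 0.9489
CA = 0.9489 × 2.54 = 2.41 mmol/kg

CA = 2.41 mmol/kg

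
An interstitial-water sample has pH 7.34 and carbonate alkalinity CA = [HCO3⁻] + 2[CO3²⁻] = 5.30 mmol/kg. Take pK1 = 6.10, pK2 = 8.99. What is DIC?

CA = [HCO3⁻] + 2[CO3²⁻] = (α₁ + 2α₂)·DIC
At pH 7.34: [H⁺]/K1 = 10^-1.24 = 0.057544, K2/[H⁺] = 10^-1.65 = 0.022387
α₁ = 1/(1 + 0.057544 + 0.022387) = 1/1.0799 = 0.9260; α₂ = α₁·K2/[H⁺] = 0.02073
α₁ + 2α₂ = 0.9674
DIC = CA / (α₁ + 2α₂) = 5.30 / 0.9674 = 5.48 mmol/kg

DIC = 5.48 mmol/kg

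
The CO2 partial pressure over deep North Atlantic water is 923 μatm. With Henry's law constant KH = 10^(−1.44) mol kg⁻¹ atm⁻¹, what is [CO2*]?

[CO2*] = 33.5 μmol/kg

KH = 10^(−1.44) = 3.631×10^-2 mol kg⁻¹ atm⁻¹
[CO2*] = KH · pCO2 = 3.631×10^-2 × 923×10^-6 atm = 3.35×10^-5 mol/kg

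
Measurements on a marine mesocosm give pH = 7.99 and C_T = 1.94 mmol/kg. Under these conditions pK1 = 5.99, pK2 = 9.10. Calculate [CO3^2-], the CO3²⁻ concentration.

[CO3²⁻] = 0.138 mmol/kg

α₂ = 1 / (1 + [H⁺]/K2 + [H⁺]²/(K1K2)) = 1 / (1 + 10^+1.11 + 10^-0.89)
   = 1 / (1 + 12.882 + 0.12882) = 1/14.011 = 0.07137
[CO3²⁻] = α₂ × DIC = 0.07137 × 1.94 = 0.138 mmol/kg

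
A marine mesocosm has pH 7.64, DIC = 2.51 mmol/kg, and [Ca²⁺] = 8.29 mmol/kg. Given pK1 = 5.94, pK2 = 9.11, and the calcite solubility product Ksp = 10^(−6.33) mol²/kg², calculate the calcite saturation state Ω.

Ω = 1.43

α₂ = 1 / (1 + [H⁺]/K2 + [H⁺]²/(K1K2)) = 1 / (1 + 10^+1.47 + 10^-0.23)
   = 1 / (1 + 29.512 + 0.58884) = 1/31.101 = 0.03215
[CO3²⁻] = α₂ × DIC = 0.03215 × 2.51 = 0.08070 mmol/kg
Ksp = 10^(−6.33) = 4.677×10^-7
Ω = [Ca²⁺][CO3²⁻]/Ksp = (8.29×10^-3)(8.070×10^-5) / 4.677×10^-7 = 1.43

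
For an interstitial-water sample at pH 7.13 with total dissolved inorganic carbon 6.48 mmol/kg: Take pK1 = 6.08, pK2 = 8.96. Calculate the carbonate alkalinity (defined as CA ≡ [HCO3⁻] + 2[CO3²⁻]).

CA = 6.04 mmol/kg

CA = [HCO3⁻] + 2[CO3²⁻] = (α₁ + 2α₂)·DIC
At pH 7.13: [H⁺]/K1 = 10^-1.05 = 0.089125, K2/[H⁺] = 10^-1.83 = 0.014791
α₁ = 1/(1 + 0.089125 + 0.014791) = 1/1.1039 = 0.9059; α₂ = α₁·K2/[H⁺] = 0.01340
α₁ + 2α₂ = 0.9327
CA = 0.9327 × 6.48 = 6.04 mmol/kg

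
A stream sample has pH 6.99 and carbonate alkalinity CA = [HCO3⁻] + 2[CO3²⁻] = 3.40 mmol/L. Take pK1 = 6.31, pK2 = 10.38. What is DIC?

CA = [HCO3⁻] + 2[CO3²⁻] = (α₁ + 2α₂)·DIC
At pH 6.99: [H⁺]/K1 = 10^-0.68 = 0.20893, K2/[H⁺] = 10^-3.39 = 0.00040738
α₁ = 1/(1 + 0.20893 + 0.00040738) = 1/1.2093 = 0.8269; α₂ = α₁·K2/[H⁺] = 0.0003369
α₁ + 2α₂ = 0.8276
DIC = CA / (α₁ + 2α₂) = 3.40 / 0.8276 = 4.11 mmol/L

DIC = 4.11 mmol/L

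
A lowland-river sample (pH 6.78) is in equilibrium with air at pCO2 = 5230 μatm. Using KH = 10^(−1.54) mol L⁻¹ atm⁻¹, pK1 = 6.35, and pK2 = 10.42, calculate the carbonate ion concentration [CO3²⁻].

[CO2*] = KH · pCO2 = 10^(−1.54) × 5230×10^-6 = 1.508×10^-4 mol/L
α₀ = 1/(1 + K1/[H⁺] + K1K2/[H⁺]²) = 1/(1 + 10^+0.43 + 10^-3.21) = 0.2708
DIC = [CO2*]/α₀ = 1.508×10^-4 / 0.2708 = 0.5569 mmol/L
[CO3²⁻] = α₂·DIC; α₂ = 0.0001670, so [CO3²⁻] = 0.0001670 × 0.5569 = 9.30×10^-5 mmol/L = 0.0930 μmol/L

[CO3²⁻] = 0.0930 μmol/L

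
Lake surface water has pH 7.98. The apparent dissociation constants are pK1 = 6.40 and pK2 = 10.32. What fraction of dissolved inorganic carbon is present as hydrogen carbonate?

α₁ = 1 / (1 + [H⁺]/K1 + K2/[H⁺]) = 1 / (1 + 10^-1.58 + 10^-2.34)
   = 1 / (1 + 0.026303 + 0.0045709) = 1/1.0309 = 0.9701

α₁ = 0.970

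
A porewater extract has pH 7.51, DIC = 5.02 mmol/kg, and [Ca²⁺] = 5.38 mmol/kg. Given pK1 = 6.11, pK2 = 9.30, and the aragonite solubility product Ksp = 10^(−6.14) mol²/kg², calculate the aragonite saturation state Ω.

α₂ = 1 / (1 + [H⁺]/K2 + [H⁺]²/(K1K2)) = 1 / (1 + 10^+1.79 + 10^+0.39)
   = 1 / (1 + 61.660 + 2.4547) = 1/65.114 = 0.01536
[CO3²⁻] = α₂ × DIC = 0.01536 × 5.02 = 0.07710 mmol/kg
Ksp = 10^(−6.14) = 7.244×10^-7
Ω = [Ca²⁺][CO3²⁻]/Ksp = (5.38×10^-3)(7.710×10^-5) / 7.244×10^-7 = 0.573

Ω = 0.573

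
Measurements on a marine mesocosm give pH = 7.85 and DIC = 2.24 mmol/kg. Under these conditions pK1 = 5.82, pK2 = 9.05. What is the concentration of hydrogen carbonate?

[HCO3⁻] = 2.09 mmol/kg

α₁ = 1 / (1 + [H⁺]/K1 + K2/[H⁺]) = 1 / (1 + 10^-2.03 + 10^-1.20)
   = 1 / (1 + 0.0093325 + 0.063096) = 1/1.0724 = 0.9325
[HCO3⁻] = α₁ × DIC = 0.9325 × 2.24 = 2.09 mmol/kg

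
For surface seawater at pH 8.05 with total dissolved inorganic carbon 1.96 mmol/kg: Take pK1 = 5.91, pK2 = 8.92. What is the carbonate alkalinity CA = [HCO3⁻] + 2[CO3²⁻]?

CA = 2.18 mmol/kg

CA = [HCO3⁻] + 2[CO3²⁻] = (α₁ + 2α₂)·DIC
At pH 8.05: [H⁺]/K1 = 10^-2.14 = 0.0072444, K2/[H⁺] = 10^-0.87 = 0.13490
α₁ = 1/(1 + 0.0072444 + 0.13490) = 1/1.1421 = 0.8755; α₂ = α₁·K2/[H⁺] = 0.1181
α₁ + 2α₂ = 1.1118
CA = 1.1118 × 1.96 = 2.18 mmol/kg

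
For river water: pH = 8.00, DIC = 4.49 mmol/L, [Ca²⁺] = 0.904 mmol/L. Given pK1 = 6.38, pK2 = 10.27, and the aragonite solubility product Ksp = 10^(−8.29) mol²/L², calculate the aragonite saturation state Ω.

Ω = 4.13

α₂ = 1 / (1 + [H⁺]/K2 + [H⁺]²/(K1K2)) = 1 / (1 + 10^+2.27 + 10^+0.65)
   = 1 / (1 + 186.21 + 4.4668) = 1/191.68 = 0.005217
[CO3²⁻] = α₂ × DIC = 0.005217 × 4.49 = 0.02343 mmol/L
Ksp = 10^(−8.29) = 5.129×10^-9
Ω = [Ca²⁺][CO3²⁻]/Ksp = (0.904×10^-3)(2.343×10^-5) / 5.129×10^-9 = 4.13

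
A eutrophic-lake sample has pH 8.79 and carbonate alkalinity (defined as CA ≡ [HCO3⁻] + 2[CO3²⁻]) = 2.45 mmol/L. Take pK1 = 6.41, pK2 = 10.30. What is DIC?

DIC = 2.39 mmol/L

CA = [HCO3⁻] + 2[CO3²⁻] = (α₁ + 2α₂)·DIC
At pH 8.79: [H⁺]/K1 = 10^-2.38 = 0.0041687, K2/[H⁺] = 10^-1.51 = 0.030903
α₁ = 1/(1 + 0.0041687 + 0.030903) = 1/1.0351 = 0.9661; α₂ = α₁·K2/[H⁺] = 0.02986
α₁ + 2α₂ = 1.0258
DIC = CA / (α₁ + 2α₂) = 2.45 / 1.0258 = 2.39 mmol/L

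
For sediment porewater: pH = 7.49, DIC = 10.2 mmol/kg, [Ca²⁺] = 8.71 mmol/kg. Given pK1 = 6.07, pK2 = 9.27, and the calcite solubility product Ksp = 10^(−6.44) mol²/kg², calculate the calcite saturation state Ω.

Ω = 3.85

α₂ = 1 / (1 + [H⁺]/K2 + [H⁺]²/(K1K2)) = 1 / (1 + 10^+1.78 + 10^+0.36)
   = 1 / (1 + 60.256 + 2.2909) = 1/63.547 = 0.01574
[CO3²⁻] = α₂ × DIC = 0.01574 × 10.2 = 0.1605 mmol/kg
Ksp = 10^(−6.44) = 3.631×10^-7
Ω = [Ca²⁺][CO3²⁻]/Ksp = (8.71×10^-3)(1.605×10^-4) / 3.631×10^-7 = 3.85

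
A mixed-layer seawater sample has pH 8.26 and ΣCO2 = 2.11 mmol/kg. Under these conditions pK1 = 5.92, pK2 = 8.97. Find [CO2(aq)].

[CO2*] = 8.04 μmol/kg

α₀ = 1 / (1 + K1/[H⁺] + K1K2/[H⁺]²) = 1 / (1 + 10^+2.34 + 10^+1.63)
   = 1 / (1 + 218.78 + 42.658) = 1/262.43 = 0.003810
[CO2*] = α₀ × DIC = 0.003810 × 2.11 = 0.00804 mmol/kg = 8.04 μmol/kg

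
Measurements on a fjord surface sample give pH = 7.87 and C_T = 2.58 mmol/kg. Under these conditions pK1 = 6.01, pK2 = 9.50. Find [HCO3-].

α₁ = 1 / (1 + [H⁺]/K1 + K2/[H⁺]) = 1 / (1 + 10^-1.86 + 10^-1.63)
   = 1 / (1 + 0.013804 + 0.023442) = 1/1.0372 = 0.9641
[HCO3⁻] = α₁ × DIC = 0.9641 × 2.58 = 2.49 mmol/kg

[HCO3⁻] = 2.49 mmol/kg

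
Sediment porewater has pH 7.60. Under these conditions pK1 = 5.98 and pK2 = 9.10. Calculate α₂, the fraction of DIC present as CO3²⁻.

α₂ = 1 / (1 + [H⁺]/K2 + [H⁺]²/(K1K2)) = 1 / (1 + 10^+1.50 + 10^-0.12)
   = 1 / (1 + 31.623 + 0.75858) = 1/33.381 = 0.02996

α₂ = 0.0300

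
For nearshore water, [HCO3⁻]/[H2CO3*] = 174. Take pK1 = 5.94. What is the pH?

pH = 8.18

From K1 = [H⁺][HCO3⁻]/[H2CO3*]:  pH = pK1 + log₁₀([HCO3⁻]/[H2CO3*])
log₁₀(174) = +2.241
pH = 5.94 + (+2.241) = 8.18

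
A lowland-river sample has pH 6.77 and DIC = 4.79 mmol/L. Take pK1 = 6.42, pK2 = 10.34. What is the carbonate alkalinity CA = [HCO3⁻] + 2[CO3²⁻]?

CA = 3.31 mmol/L

CA = [HCO3⁻] + 2[CO3²⁻] = (α₁ + 2α₂)·DIC
At pH 6.77: [H⁺]/K1 = 10^-0.35 = 0.44668, K2/[H⁺] = 10^-3.57 = 0.00026915
α₁ = 1/(1 + 0.44668 + 0.00026915) = 1/1.4470 = 0.6911; α₂ = α₁·K2/[H⁺] = 0.0001860
α₁ + 2α₂ = 0.6915
CA = 0.6915 × 4.79 = 3.31 mmol/L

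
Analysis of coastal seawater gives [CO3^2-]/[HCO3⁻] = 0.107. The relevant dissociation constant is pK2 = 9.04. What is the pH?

pH = 8.07

From K2 = [H⁺][CO3^2-]/[HCO3⁻]:  pH = pK2 + log₁₀([CO3^2-]/[HCO3⁻])
log₁₀(0.107) = -0.971
pH = 9.04 + (-0.971) = 8.07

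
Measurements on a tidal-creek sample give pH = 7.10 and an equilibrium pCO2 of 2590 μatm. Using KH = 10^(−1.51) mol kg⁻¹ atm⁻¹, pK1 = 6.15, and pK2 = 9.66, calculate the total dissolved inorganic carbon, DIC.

[CO2*] = KH · pCO2 = 10^(−1.51) × 2590×10^-6 = 8.004×10^-5 mol/kg
α₀ = 1/(1 + K1/[H⁺] + K1K2/[H⁺]²) = 1/(1 + 10^+0.95 + 10^-1.61) = 0.1006
DIC = [CO2*]/α₀ = 8.004×10^-5 / 0.1006 = 0.795 mmol/kg

DIC = 0.795 mmol/kg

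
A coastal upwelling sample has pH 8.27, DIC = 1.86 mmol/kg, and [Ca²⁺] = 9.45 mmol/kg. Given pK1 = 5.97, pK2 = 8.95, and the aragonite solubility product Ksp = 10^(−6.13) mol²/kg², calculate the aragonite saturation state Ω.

α₂ = 1 / (1 + [H⁺]/K2 + [H⁺]²/(K1K2)) = 1 / (1 + 10^+0.68 + 10^-1.62)
   = 1 / (1 + 4.7863 + 0.023988) = 1/5.8103 = 0.1721
[CO3²⁻] = α₂ × DIC = 0.1721 × 1.86 = 0.3201 mmol/kg
Ksp = 10^(−6.13) = 7.413×10^-7
Ω = [Ca²⁺][CO3²⁻]/Ksp = (9.45×10^-3)(3.201×10^-4) / 7.413×10^-7 = 4.08

Ω = 4.08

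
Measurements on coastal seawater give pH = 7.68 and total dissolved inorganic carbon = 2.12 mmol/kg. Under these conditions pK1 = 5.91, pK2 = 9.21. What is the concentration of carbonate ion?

[CO3²⁻] = 0.0598 mmol/kg

α₂ = 1 / (1 + [H⁺]/K2 + [H⁺]²/(K1K2)) = 1 / (1 + 10^+1.53 + 10^-0.24)
   = 1 / (1 + 33.884 + 0.57544) = 1/35.460 = 0.02820
[CO3²⁻] = α₂ × DIC = 0.02820 × 2.12 = 0.0598 mmol/kg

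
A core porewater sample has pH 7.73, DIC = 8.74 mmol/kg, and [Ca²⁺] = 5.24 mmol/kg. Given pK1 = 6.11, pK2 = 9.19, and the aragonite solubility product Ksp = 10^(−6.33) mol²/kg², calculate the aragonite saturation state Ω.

α₂ = 1 / (1 + [H⁺]/K2 + [H⁺]²/(K1K2)) = 1 / (1 + 10^+1.46 + 10^-0.16)
   = 1 / (1 + 28.840 + 0.69183) = 1/30.532 = 0.03275
[CO3²⁻] = α₂ × DIC = 0.03275 × 8.74 = 0.2863 mmol/kg
Ksp = 10^(−6.33) = 4.677×10^-7
Ω = [Ca²⁺][CO3²⁻]/Ksp = (5.24×10^-3)(2.863×10^-4) / 4.677×10^-7 = 3.21

Ω = 3.21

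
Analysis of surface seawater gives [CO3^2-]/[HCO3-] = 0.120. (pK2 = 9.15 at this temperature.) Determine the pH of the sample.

From K2 = [H⁺][CO3^2-]/[HCO3-]:  pH = pK2 + log₁₀([CO3^2-]/[HCO3-])
log₁₀(0.120) = -0.921
pH = 9.15 + (-0.921) = 8.23

pH = 8.23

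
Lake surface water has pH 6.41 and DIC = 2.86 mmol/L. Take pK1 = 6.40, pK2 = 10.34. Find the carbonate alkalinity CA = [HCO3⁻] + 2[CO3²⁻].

CA = 1.45 mmol/L

CA = [HCO3⁻] + 2[CO3²⁻] = (α₁ + 2α₂)·DIC
At pH 6.41: [H⁺]/K1 = 10^-0.01 = 0.97724, K2/[H⁺] = 10^-3.93 = 0.00011749
α₁ = 1/(1 + 0.97724 + 0.00011749) = 1/1.9774 = 0.5057; α₂ = α₁·K2/[H⁺] = 5.942×10^-5
α₁ + 2α₂ = 0.5058
CA = 0.5058 × 2.86 = 1.45 mmol/L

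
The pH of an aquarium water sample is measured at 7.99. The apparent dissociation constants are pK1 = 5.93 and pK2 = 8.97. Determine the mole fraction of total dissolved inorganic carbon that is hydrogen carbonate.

α₁ = 0.898

α₁ = 1 / (1 + [H⁺]/K1 + K2/[H⁺]) = 1 / (1 + 10^-2.06 + 10^-0.98)
   = 1 / (1 + 0.0087096 + 0.10471) = 1/1.1134 = 0.8981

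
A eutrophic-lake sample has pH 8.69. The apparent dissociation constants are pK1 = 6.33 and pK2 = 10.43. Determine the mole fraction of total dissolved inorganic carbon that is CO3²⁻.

α₂ = 1 / (1 + [H⁺]/K2 + [H⁺]²/(K1K2)) = 1 / (1 + 10^+1.74 + 10^-0.62)
   = 1 / (1 + 54.954 + 0.23988) = 1/56.194 = 0.01780

α₂ = 0.0178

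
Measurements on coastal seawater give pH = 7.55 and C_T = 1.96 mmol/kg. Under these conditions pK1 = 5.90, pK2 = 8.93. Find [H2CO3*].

α₀ = 1 / (1 + K1/[H⁺] + K1K2/[H⁺]²) = 1 / (1 + 10^+1.65 + 10^+0.27)
   = 1 / (1 + 44.668 + 1.8621) = 1/47.530 = 0.02104
[CO2*] = α₀ × DIC = 0.02104 × 1.96 = 0.0412 mmol/kg

[CO2*] = 0.0412 mmol/kg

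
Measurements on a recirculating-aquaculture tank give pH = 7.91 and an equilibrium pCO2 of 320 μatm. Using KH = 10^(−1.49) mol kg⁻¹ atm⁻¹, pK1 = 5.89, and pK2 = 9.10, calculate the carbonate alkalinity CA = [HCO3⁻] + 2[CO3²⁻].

CA = 1.22 mmol/kg

[CO2*] = KH · pCO2 = 10^(−1.49) × 320×10^-6 = 1.035×10^-5 mol/kg
α₀ = 1/(1 + K1/[H⁺] + K1K2/[H⁺]²) = 1/(1 + 10^+2.02 + 10^+0.83) = 0.008891
DIC = [CO2*]/α₀ = 1.035×10^-5 / 0.008891 = 1.165 mmol/kg
CA = (α₁ + 2α₂)·DIC = (0.9310 + 2×0.06011) × 1.165 = 1.22 mmol/kg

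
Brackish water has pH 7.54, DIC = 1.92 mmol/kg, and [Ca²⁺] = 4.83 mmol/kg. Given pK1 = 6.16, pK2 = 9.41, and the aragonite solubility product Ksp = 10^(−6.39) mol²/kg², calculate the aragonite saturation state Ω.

α₂ = 1 / (1 + [H⁺]/K2 + [H⁺]²/(K1K2)) = 1 / (1 + 10^+1.87 + 10^+0.49)
   = 1 / (1 + 74.131 + 3.0903) = 1/78.221 = 0.01278
[CO3²⁻] = α₂ × DIC = 0.01278 × 1.92 = 0.02455 mmol/kg
Ksp = 10^(−6.39) = 4.074×10^-7
Ω = [Ca²⁺][CO3²⁻]/Ksp = (4.83×10^-3)(2.455×10^-5) / 4.074×10^-7 = 0.291

Ω = 0.291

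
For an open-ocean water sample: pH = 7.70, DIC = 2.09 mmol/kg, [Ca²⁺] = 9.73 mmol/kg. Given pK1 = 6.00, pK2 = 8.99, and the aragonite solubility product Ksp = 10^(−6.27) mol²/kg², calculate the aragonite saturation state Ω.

Ω = 1.81

α₂ = 1 / (1 + [H⁺]/K2 + [H⁺]²/(K1K2)) = 1 / (1 + 10^+1.29 + 10^-0.41)
   = 1 / (1 + 19.498 + 0.38905) = 1/20.887 = 0.04788
[CO3²⁻] = α₂ × DIC = 0.04788 × 2.09 = 0.1001 mmol/kg
Ksp = 10^(−6.27) = 5.370×10^-7
Ω = [Ca²⁺][CO3²⁻]/Ksp = (9.73×10^-3)(1.001×10^-4) / 5.370×10^-7 = 1.81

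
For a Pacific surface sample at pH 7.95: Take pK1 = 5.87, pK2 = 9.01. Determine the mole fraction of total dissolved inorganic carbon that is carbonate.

α₂ = 1 / (1 + [H⁺]/K2 + [H⁺]²/(K1K2)) = 1 / (1 + 10^+1.06 + 10^-1.02)
   = 1 / (1 + 11.482 + 0.095499) = 1/12.577 = 0.07951

α₂ = 0.0795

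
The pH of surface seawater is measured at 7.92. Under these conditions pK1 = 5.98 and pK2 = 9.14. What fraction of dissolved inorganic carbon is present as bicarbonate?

α₁ = 0.933

α₁ = 1 / (1 + [H⁺]/K1 + K2/[H⁺]) = 1 / (1 + 10^-1.94 + 10^-1.22)
   = 1 / (1 + 0.011482 + 0.060256) = 1/1.0717 = 0.9331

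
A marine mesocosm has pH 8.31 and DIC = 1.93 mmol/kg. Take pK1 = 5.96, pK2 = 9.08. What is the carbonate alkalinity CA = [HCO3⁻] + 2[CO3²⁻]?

CA = [HCO3⁻] + 2[CO3²⁻] = (α₁ + 2α₂)·DIC
At pH 8.31: [H⁺]/K1 = 10^-2.35 = 0.0044668, K2/[H⁺] = 10^-0.77 = 0.16982
α₁ = 1/(1 + 0.0044668 + 0.16982) = 1/1.1743 = 0.8516; α₂ = α₁·K2/[H⁺] = 0.1446
α₁ + 2α₂ = 1.1408
CA = 1.1408 × 1.93 = 2.20 mmol/kg

CA = 2.20 mmol/kg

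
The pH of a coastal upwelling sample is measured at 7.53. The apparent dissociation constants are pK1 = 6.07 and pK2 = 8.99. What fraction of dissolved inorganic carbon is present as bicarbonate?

α₁ = 0.935

α₁ = 1 / (1 + [H⁺]/K1 + K2/[H⁺]) = 1 / (1 + 10^-1.46 + 10^-1.46)
   = 1 / (1 + 0.034674 + 0.034674) = 1/1.0693 = 0.9351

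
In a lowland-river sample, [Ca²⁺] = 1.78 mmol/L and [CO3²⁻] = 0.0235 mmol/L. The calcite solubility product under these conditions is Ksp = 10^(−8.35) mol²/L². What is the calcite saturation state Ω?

Ω = 9.36

Ksp = 10^(−8.35) = 4.467×10^-9
Ω = [Ca²⁺][CO3²⁻]/Ksp = (1.78×10^-3)(0.0235×10^-3) / 4.467×10^-9 = 9.36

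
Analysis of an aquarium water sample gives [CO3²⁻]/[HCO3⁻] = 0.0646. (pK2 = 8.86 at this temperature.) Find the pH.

pH = 7.67

From K2 = [H⁺][CO3²⁻]/[HCO3⁻]:  pH = pK2 + log₁₀([CO3²⁻]/[HCO3⁻])
log₁₀(0.0646) = -1.190
pH = 8.86 + (-1.190) = 7.67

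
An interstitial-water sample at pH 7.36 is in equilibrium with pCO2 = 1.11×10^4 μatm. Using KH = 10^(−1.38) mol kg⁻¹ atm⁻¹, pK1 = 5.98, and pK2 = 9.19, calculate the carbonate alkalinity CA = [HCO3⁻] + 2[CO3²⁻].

[CO2*] = KH · pCO2 = 10^(−1.38) × 1.11×10^4×10^-6 = 4.627×10^-4 mol/kg
α₀ = 1/(1 + K1/[H⁺] + K1K2/[H⁺]²) = 1/(1 + 10^+1.38 + 10^-0.45) = 0.03946
DIC = [CO2*]/α₀ = 4.627×10^-4 / 0.03946 = 11.73 mmol/kg
CA = (α₁ + 2α₂)·DIC = (0.9465 + 2×0.01400) × 11.73 = 11.4 mmol/kg

CA = 11.4 mmol/kg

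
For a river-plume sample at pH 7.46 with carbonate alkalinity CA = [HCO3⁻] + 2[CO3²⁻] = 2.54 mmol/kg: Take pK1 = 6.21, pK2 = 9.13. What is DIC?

DIC = 2.62 mmol/kg

CA = [HCO3⁻] + 2[CO3²⁻] = (α₁ + 2α₂)·DIC
At pH 7.46: [H⁺]/K1 = 10^-1.25 = 0.056234, K2/[H⁺] = 10^-1.67 = 0.021380
α₁ = 1/(1 + 0.056234 + 0.021380) = 1/1.0776 = 0.9280; α₂ = α₁·K2/[H⁺] = 0.01984
α₁ + 2α₂ = 0.9677
DIC = CA / (α₁ + 2α₂) = 2.54 / 0.9677 = 2.62 mmol/kg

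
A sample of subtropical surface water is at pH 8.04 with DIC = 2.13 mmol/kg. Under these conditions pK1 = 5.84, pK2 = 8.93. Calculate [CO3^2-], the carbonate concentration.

[CO3²⁻] = 0.242 mmol/kg

α₂ = 1 / (1 + [H⁺]/K2 + [H⁺]²/(K1K2)) = 1 / (1 + 10^+0.89 + 10^-1.31)
   = 1 / (1 + 7.7625 + 0.048978) = 1/8.8114 = 0.1135
[CO3²⁻] = α₂ × DIC = 0.1135 × 2.13 = 0.242 mmol/kg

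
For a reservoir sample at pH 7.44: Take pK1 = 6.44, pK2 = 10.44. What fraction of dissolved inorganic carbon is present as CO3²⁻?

α₂ = 0.000908

α₂ = 1 / (1 + [H⁺]/K2 + [H⁺]²/(K1K2)) = 1 / (1 + 10^+3.00 + 10^+2.00)
   = 1 / (1 + 1000.0 + 100.00) = 1/1101.0 = 0.0009083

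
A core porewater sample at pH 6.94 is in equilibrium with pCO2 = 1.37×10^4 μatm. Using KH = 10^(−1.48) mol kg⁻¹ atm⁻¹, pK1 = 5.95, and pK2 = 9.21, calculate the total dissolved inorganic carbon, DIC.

[CO2*] = KH · pCO2 = 10^(−1.48) × 1.37×10^4×10^-6 = 4.536×10^-4 mol/kg
α₀ = 1/(1 + K1/[H⁺] + K1K2/[H⁺]²) = 1/(1 + 10^+0.99 + 10^-1.28) = 0.09238
DIC = [CO2*]/α₀ = 4.536×10^-4 / 0.09238 = 4.91 mmol/kg

DIC = 4.91 mmol/kg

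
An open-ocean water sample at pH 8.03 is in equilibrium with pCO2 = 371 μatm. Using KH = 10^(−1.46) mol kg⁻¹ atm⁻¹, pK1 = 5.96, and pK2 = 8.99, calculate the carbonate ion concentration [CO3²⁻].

[CO3²⁻] = 0.166 mmol/kg

[CO2*] = KH · pCO2 = 10^(−1.46) × 371×10^-6 = 1.286×10^-5 mol/kg
α₀ = 1/(1 + K1/[H⁺] + K1K2/[H⁺]²) = 1/(1 + 10^+2.07 + 10^+1.11) = 0.007612
DIC = [CO2*]/α₀ = 1.286×10^-5 / 0.007612 = 1.690 mmol/kg
[CO3²⁻] = α₂·DIC; α₂ = 0.09806, so [CO3²⁻] = 0.09806 × 1.690 = 0.166 mmol/kg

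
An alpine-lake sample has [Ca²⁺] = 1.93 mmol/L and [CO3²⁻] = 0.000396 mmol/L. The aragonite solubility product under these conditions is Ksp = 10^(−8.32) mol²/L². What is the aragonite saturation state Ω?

Ω = 0.160

Ksp = 10^(−8.32) = 4.786×10^-9
Ω = [Ca²⁺][CO3²⁻]/Ksp = (1.93×10^-3)(0.000396×10^-3) / 4.786×10^-9 = 0.160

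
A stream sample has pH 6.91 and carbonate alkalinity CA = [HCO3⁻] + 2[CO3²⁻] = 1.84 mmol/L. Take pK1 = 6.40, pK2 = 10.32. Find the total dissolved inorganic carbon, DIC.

CA = [HCO3⁻] + 2[CO3²⁻] = (α₁ + 2α₂)·DIC
At pH 6.91: [H⁺]/K1 = 10^-0.51 = 0.30903, K2/[H⁺] = 10^-3.41 = 0.00038905
α₁ = 1/(1 + 0.30903 + 0.00038905) = 1/1.3094 = 0.7637; α₂ = α₁·K2/[H⁺] = 0.0002971
α₁ + 2α₂ = 0.7643
DIC = CA / (α₁ + 2α₂) = 1.84 / 0.7643 = 2.41 mmol/L

DIC = 2.41 mmol/L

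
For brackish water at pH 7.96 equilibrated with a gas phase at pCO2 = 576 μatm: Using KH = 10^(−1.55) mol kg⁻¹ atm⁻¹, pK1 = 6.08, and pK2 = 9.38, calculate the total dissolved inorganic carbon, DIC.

DIC = 1.29 mmol/kg

[CO2*] = KH · pCO2 = 10^(−1.55) × 576×10^-6 = 1.623×10^-5 mol/kg
α₀ = 1/(1 + K1/[H⁺] + K1K2/[H⁺]²) = 1/(1 + 10^+1.88 + 10^+0.46) = 0.01254
DIC = [CO2*]/α₀ = 1.623×10^-5 / 0.01254 = 1.29 mmol/kg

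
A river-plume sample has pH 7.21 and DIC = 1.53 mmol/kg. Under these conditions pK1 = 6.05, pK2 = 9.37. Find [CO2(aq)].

[CO2*] = 0.0984 mmol/kg

α₀ = 1 / (1 + K1/[H⁺] + K1K2/[H⁺]²) = 1 / (1 + 10^+1.16 + 10^-1.00)
   = 1 / (1 + 14.454 + 0.10000) = 1/15.554 = 0.06429
[CO2*] = α₀ × DIC = 0.06429 × 1.53 = 0.0984 mmol/kg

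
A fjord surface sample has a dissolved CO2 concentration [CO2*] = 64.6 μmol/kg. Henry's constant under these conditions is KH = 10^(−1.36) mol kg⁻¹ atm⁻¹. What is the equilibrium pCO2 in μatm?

pCO2 = 1480 μatm

KH = 10^(−1.36) = 4.365×10^-2 mol kg⁻¹ atm⁻¹
pCO2 = [CO2*]/KH = 64.6×10^-6 / 4.365×10^-2 = 1.48×10^-3 atm = 1480 μatm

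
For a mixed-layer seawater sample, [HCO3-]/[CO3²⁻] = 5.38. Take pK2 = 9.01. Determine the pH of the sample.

pH = 8.28

From K2 = [H⁺][CO3²⁻]/[HCO3-]:  pH = pK2 − log₁₀([HCO3-]/[CO3²⁻])
log₁₀(5.38) = +0.731
pH = 9.01 − (+0.731) = 8.28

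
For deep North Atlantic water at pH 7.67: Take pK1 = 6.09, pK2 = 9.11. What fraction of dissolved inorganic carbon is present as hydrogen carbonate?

α₁ = 1 / (1 + [H⁺]/K1 + K2/[H⁺]) = 1 / (1 + 10^-1.58 + 10^-1.44)
   = 1 / (1 + 0.026303 + 0.036308) = 1/1.0626 = 0.9411

α₁ = 0.941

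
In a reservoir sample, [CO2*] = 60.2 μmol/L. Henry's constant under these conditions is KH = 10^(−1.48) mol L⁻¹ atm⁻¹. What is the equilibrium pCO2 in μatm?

KH = 10^(−1.48) = 3.311×10^-2 mol L⁻¹ atm⁻¹
pCO2 = [CO2*]/KH = 60.2×10^-6 / 3.311×10^-2 = 1.82×10^-3 atm = 1820 μatm

pCO2 = 1820 μatm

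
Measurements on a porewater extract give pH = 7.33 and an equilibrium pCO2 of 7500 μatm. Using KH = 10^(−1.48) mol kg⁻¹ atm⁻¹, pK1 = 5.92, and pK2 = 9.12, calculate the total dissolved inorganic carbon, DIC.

DIC = 6.74 mmol/kg

[CO2*] = KH · pCO2 = 10^(−1.48) × 7500×10^-6 = 2.483×10^-4 mol/kg
α₀ = 1/(1 + K1/[H⁺] + K1K2/[H⁺]²) = 1/(1 + 10^+1.41 + 10^-0.38) = 0.03687
DIC = [CO2*]/α₀ = 2.483×10^-4 / 0.03687 = 6.74 mmol/kg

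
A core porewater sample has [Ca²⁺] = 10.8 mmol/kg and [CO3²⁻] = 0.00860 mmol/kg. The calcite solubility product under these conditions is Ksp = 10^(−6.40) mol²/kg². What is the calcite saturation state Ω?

Ksp = 10^(−6.40) = 3.981×10^-7
Ω = [Ca²⁺][CO3²⁻]/Ksp = (10.8×10^-3)(0.00860×10^-3) / 3.981×10^-7 = 0.233

Ω = 0.233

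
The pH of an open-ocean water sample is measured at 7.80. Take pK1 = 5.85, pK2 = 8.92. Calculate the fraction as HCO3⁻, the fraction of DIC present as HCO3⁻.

α₁ = 1 / (1 + [H⁺]/K1 + K2/[H⁺]) = 1 / (1 + 10^-1.95 + 10^-1.12)
   = 1 / (1 + 0.011220 + 0.075858) = 1/1.0871 = 0.9199

α₁ = 0.920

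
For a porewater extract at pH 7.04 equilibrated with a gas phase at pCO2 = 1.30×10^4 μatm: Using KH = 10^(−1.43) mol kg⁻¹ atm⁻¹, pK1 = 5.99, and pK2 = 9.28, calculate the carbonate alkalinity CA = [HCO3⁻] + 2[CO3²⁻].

CA = 5.48 mmol/kg

[CO2*] = KH · pCO2 = 10^(−1.43) × 1.30×10^4×10^-6 = 4.830×10^-4 mol/kg
α₀ = 1/(1 + K1/[H⁺] + K1K2/[H⁺]²) = 1/(1 + 10^+1.05 + 10^-1.19) = 0.08140
DIC = [CO2*]/α₀ = 4.830×10^-4 / 0.08140 = 5.933 mmol/kg
CA = (α₁ + 2α₂)·DIC = (0.9133 + 2×0.005256) × 5.933 = 5.48 mmol/kg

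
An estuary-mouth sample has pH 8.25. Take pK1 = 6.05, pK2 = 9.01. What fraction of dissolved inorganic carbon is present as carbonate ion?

α₂ = 0.147

α₂ = 1 / (1 + [H⁺]/K2 + [H⁺]²/(K1K2)) = 1 / (1 + 10^+0.76 + 10^-1.44)
   = 1 / (1 + 5.7544 + 0.036308) = 1/6.7907 = 0.1473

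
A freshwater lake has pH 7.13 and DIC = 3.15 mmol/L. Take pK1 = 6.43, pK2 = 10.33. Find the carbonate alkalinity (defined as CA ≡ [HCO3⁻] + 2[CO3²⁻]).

CA = 2.63 mmol/L

CA = [HCO3⁻] + 2[CO3²⁻] = (α₁ + 2α₂)·DIC
At pH 7.13: [H⁺]/K1 = 10^-0.70 = 0.19953, K2/[H⁺] = 10^-3.20 = 0.00063096
α₁ = 1/(1 + 0.19953 + 0.00063096) = 1/1.2002 = 0.8332; α₂ = α₁·K2/[H⁺] = 0.0005257
α₁ + 2α₂ = 0.8343
CA = 0.8343 × 3.15 = 2.63 mmol/L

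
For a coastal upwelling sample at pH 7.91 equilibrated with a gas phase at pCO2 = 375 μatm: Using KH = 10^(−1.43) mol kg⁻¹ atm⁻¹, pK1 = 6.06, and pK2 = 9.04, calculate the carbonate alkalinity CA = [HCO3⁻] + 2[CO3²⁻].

[CO2*] = KH · pCO2 = 10^(−1.43) × 375×10^-6 = 1.393×10^-5 mol/kg
α₀ = 1/(1 + K1/[H⁺] + K1K2/[H⁺]²) = 1/(1 + 10^+1.85 + 10^+0.72) = 0.01298
DIC = [CO2*]/α₀ = 1.393×10^-5 / 0.01298 = 1.073 mmol/kg
CA = (α₁ + 2α₂)·DIC = (0.9189 + 2×0.06812) × 1.073 = 1.13 mmol/kg

CA = 1.13 mmol/kg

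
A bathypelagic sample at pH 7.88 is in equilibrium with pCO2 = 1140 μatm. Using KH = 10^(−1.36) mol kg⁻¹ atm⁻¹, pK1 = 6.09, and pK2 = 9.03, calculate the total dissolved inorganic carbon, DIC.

DIC = 3.34 mmol/kg

[CO2*] = KH · pCO2 = 10^(−1.36) × 1140×10^-6 = 4.976×10^-5 mol/kg
α₀ = 1/(1 + K1/[H⁺] + K1K2/[H⁺]²) = 1/(1 + 10^+1.79 + 10^+0.64) = 0.01492
DIC = [CO2*]/α₀ = 4.976×10^-5 / 0.01492 = 3.34 mmol/kg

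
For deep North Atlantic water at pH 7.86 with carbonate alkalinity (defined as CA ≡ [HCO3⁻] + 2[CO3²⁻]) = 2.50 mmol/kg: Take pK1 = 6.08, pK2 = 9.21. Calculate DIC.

CA = [HCO3⁻] + 2[CO3²⁻] = (α₁ + 2α₂)·DIC
At pH 7.86: [H⁺]/K1 = 10^-1.78 = 0.016596, K2/[H⁺] = 10^-1.35 = 0.044668
α₁ = 1/(1 + 0.016596 + 0.044668) = 1/1.0613 = 0.9423; α₂ = α₁·K2/[H⁺] = 0.04209
α₁ + 2α₂ = 1.0265
DIC = CA / (α₁ + 2α₂) = 2.50 / 1.0265 = 2.44 mmol/kg

DIC = 2.44 mmol/kg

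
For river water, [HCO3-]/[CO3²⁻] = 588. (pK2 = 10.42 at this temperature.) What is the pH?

pH = 7.65

From K2 = [H⁺][CO3²⁻]/[HCO3-]:  pH = pK2 − log₁₀([HCO3-]/[CO3²⁻])
log₁₀(588) = +2.769
pH = 10.42 − (+2.769) = 7.65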